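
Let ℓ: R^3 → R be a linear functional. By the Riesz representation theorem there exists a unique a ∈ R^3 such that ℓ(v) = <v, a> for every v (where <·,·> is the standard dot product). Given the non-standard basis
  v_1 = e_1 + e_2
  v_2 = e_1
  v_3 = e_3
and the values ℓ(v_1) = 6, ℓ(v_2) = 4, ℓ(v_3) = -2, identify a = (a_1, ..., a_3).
a = (4, 2, -2)

Write a = (a_1, ..., a_3) in the standard basis. For each basis vector v_i, ℓ(v_i) = <v_i, a> is a linear equation in the a_j's. Collect the n equations into a matrix system V a = ℓ, where row i of V is v_i (expressed in the standard basis). Since V is invertible (lower-triangular with 1s on the diagonal, up to permutation), solve by back-substitution:
  V =
[[1, 1, 0],
 [1, 0, 0],
 [0, 0, 1]]
  V a = (6, 4, -2)
Solving gives a = (4, 2, -2).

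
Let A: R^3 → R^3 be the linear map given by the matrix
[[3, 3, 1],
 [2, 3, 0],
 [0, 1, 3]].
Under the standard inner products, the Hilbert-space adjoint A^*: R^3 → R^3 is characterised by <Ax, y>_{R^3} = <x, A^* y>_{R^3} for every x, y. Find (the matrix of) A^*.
A^* = A^T =
[[3, 2, 0],
 [3, 3, 1],
 [1, 0, 3]]

For real matrices with standard dot products, the defining identity <Ax, y> = <x, A^* y> gives (Ax)^T y = x^T (A^*) y, i.e. x^T A^T y = x^T (A^*) y. Since this holds for all x, y, we must have A^* = A^T. Therefore
A^* =
[[3, 2, 0],
 [3, 3, 1],
 [1, 0, 3]].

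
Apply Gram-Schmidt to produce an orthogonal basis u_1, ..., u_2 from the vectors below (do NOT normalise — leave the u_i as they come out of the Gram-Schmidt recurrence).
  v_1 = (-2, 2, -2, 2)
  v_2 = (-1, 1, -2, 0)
Orthogonal basis:
  u_1 = (-2, 2, -2, 2)
  u_2 = (0, 0, -1, -1)

Apply the Gram-Schmidt recurrence
  u_1 = v_1
  u_i = v_i − Σ_{j<i} ((v_i · u_j) / (u_j · u_j)) · u_j.

Step by step this gives:
  u_1 = (-2, 2, -2, 2)
  u_2 = (0, 0, -1, -1)

Orthogonality check:
  u_2 · u_1 = 0 (should be 0)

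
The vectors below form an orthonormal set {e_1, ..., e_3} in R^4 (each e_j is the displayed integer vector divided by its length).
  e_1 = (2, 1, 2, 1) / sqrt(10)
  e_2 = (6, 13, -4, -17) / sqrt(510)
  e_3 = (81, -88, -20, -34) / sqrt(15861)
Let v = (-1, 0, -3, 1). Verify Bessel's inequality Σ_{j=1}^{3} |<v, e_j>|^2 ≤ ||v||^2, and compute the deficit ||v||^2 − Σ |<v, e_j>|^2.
Σ |<v, e_j>|^2 = 1657/311; ||v||^2 = 11; deficit = 1764/311

Write each e_j = u_j / sqrt(<u_j, u_j>) where u_j is the displayed integer vector. Then <v, e_j> = <v, u_j> / sqrt(<u_j, u_j>), so |<v, e_j>|^2 = <v, u_j>^2 / <u_j, u_j>.
Coefficients: <v, e_1> = -7/sqrt(10), <v, e_2> = -11/sqrt(510), <v, e_3> = -55/sqrt(15861).
Square and sum: Σ |<v, e_j>|^2 = 1657/311.
Compute ||v||^2 = v·v = 11.
Deficit = 11 − 1657/311 = 1764/311 ≥ 0, confirming Bessel's inequality. (The deficit equals ||v − Σ <v,e_j> e_j||^2, the squared distance from v to span{e_j}.)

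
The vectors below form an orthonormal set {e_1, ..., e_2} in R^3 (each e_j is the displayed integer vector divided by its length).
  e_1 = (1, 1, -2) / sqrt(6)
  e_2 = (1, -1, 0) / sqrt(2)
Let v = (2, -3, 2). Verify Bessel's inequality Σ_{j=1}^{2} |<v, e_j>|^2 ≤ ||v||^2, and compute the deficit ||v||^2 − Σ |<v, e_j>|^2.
Σ |<v, e_j>|^2 = 50/3; ||v||^2 = 17; deficit = 1/3

Write each e_j = u_j / sqrt(<u_j, u_j>) where u_j is the displayed integer vector. Then <v, e_j> = <v, u_j> / sqrt(<u_j, u_j>), so |<v, e_j>|^2 = <v, u_j>^2 / <u_j, u_j>.
Coefficients: <v, e_1> = -5/sqrt(6), <v, e_2> = 5/sqrt(2).
Square and sum: Σ |<v, e_j>|^2 = 50/3.
Compute ||v||^2 = v·v = 17.
Deficit = 17 − 50/3 = 1/3 ≥ 0, confirming Bessel's inequality. (The deficit equals ||v − Σ <v,e_j> e_j||^2, the squared distance from v to span{e_j}.)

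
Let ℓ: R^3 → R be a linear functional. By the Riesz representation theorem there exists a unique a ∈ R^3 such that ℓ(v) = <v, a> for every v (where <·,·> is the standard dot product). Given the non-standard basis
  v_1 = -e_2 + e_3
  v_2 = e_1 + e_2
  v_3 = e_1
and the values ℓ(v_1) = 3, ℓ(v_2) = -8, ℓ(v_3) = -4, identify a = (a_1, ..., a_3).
a = (-4, -4, -1)

Write a = (a_1, ..., a_3) in the standard basis. For each basis vector v_i, ℓ(v_i) = <v_i, a> is a linear equation in the a_j's. Collect the n equations into a matrix system V a = ℓ, where row i of V is v_i (expressed in the standard basis). Since V is invertible (lower-triangular with 1s on the diagonal, up to permutation), solve by back-substitution:
  V =
[[0, -1, 1],
 [1, 1, 0],
 [1, 0, 0]]
  V a = (3, -8, -4)
Solving gives a = (-4, -4, -1).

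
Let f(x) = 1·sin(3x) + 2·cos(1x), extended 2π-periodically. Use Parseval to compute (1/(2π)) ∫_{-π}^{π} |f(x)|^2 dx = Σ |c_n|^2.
Σ |c_n|^2 = 5/2

Expand |f|^2 and use orthogonality of {sin(nx), cos(mx)} on [-π, π]:
  ∫_{-π}^{π} sin(nx)^2 dx = π, ∫ cos(mx)^2 dx = π, and cross terms integrate to 0.
So ∫_{-π}^{π} f(x)^2 dx = 1^2 · π + 2^2 · π = (1 + 4)π.
Divide by 2π: (1 + 4)/2 = 5/2.
By Parseval, this equals Σ |c_n|^2.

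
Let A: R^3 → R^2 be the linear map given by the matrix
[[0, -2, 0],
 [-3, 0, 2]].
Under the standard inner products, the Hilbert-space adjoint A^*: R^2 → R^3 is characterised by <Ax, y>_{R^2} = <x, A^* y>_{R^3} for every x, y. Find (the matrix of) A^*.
A^* = A^T =
[[0, -3],
 [-2, 0],
 [0, 2]]

For real matrices with standard dot products, the defining identity <Ax, y> = <x, A^* y> gives (Ax)^T y = x^T (A^*) y, i.e. x^T A^T y = x^T (A^*) y. Since this holds for all x, y, we must have A^* = A^T. Therefore
A^* =
[[0, -3],
 [-2, 0],
 [0, 2]].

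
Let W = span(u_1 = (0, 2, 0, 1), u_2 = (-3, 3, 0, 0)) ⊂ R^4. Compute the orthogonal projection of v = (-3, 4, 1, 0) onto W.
proj_W(v) = (-19/6, 23/6, 0, 1/3)

Set up U = [u_1 | ... | u_2] ∈ R^(4×2). The projector onto W = col(U) is P = U (U^T U)^(-1) U^T.
Compute U^T U =
  [5, 6]
  [6, 18],
and U^T v = (8, 21).
Solve U^T U · c = U^T v for the coefficients: c = (1/3, 19/18). The projection is proj_W(v) = U c.
Check: (v - proj_W(v)) · u_1 = 0  (should be 0).
Check: (v - proj_W(v)) · u_2 = 0  (should be 0).
Result: proj_W(v) = (-19/6, 23/6, 0, 1/3).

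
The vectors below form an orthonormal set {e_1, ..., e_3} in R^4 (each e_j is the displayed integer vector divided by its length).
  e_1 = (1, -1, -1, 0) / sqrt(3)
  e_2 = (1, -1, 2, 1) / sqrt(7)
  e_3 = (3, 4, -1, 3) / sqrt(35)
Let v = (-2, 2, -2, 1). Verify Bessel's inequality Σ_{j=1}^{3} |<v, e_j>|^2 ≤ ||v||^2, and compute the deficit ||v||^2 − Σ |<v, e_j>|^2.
Σ |<v, e_j>|^2 = 146/15; ||v||^2 = 13; deficit = 49/15

Write each e_j = u_j / sqrt(<u_j, u_j>) where u_j is the displayed integer vector. Then <v, e_j> = <v, u_j> / sqrt(<u_j, u_j>), so |<v, e_j>|^2 = <v, u_j>^2 / <u_j, u_j>.
Coefficients: <v, e_1> = -2/sqrt(3), <v, e_2> = -7/sqrt(7), <v, e_3> = 7/sqrt(35).
Square and sum: Σ |<v, e_j>|^2 = 146/15.
Compute ||v||^2 = v·v = 13.
Deficit = 13 − 146/15 = 49/15 ≥ 0, confirming Bessel's inequality. (The deficit equals ||v − Σ <v,e_j> e_j||^2, the squared distance from v to span{e_j}.)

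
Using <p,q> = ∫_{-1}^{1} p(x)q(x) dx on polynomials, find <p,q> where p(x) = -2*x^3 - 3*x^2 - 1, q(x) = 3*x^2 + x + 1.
<p,q> = -52/5

Expand the product: p(x)·q(x) = -6*x^5 - 11*x^4 - 5*x^3 - 6*x^2 - x - 1.
∫_{-1}^{1} of each monomial x^k gives [2/(k+1) if k even, 0 if k odd]. Integrating term-by-term (or equivalently evaluating the antiderivative F(x) = -x^6 - 11*x^5/5 - 5*x^4/4 - 2*x^3 - x^2/2 - x at the endpoints):
  F(1) − F(−1) = -159/20 − (49/20) = -52/5.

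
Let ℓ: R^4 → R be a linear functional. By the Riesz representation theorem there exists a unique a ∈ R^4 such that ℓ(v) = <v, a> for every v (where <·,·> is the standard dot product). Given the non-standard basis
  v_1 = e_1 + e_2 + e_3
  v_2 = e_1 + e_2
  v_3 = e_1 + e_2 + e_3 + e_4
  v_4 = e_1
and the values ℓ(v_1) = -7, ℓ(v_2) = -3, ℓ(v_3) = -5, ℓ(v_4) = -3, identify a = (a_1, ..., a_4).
a = (-3, 0, -4, 2)

Write a = (a_1, ..., a_4) in the standard basis. For each basis vector v_i, ℓ(v_i) = <v_i, a> is a linear equation in the a_j's. Collect the n equations into a matrix system V a = ℓ, where row i of V is v_i (expressed in the standard basis). Since V is invertible (lower-triangular with 1s on the diagonal, up to permutation), solve by back-substitution:
  V =
[[1, 1, 1, 0],
 [1, 1, 0, 0],
 [1, 1, 1, 1],
 [1, 0, 0, 0]]
  V a = (-7, -3, -5, -3)
Solving gives a = (-3, 0, -4, 2).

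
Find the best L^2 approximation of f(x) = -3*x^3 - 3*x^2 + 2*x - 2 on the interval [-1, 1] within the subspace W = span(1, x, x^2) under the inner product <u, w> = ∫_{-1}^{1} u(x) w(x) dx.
g(x) = -3*x^2 + x/5 - 2

The best approximation g ∈ W is the orthogonal projection of f onto W. Writing g = a_0 + a_1 x + a_2 x^2, the coefficients solve the normal equations G · a = b where
  G_{ij} = <φ_i, φ_j> and b_i = <f, φ_i>, with φ_0 = 1, φ_1 = x, φ_2 = x^2.
G =
  [2, 0, 2/3]
  [0, 2/3, 0]
  [2/3, 0, 2/5],
b = (-6, 2/15, -38/15).
Solving gives a_0 = -2, a_1 = 1/5, a_2 = -3, so
  g(x) = -3*x^2 + x/5 - 2.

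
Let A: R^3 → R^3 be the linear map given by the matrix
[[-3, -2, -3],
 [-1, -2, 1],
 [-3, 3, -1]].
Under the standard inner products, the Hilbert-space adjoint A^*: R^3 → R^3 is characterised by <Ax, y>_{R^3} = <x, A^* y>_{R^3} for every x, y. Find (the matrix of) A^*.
A^* = A^T =
[[-3, -1, -3],
 [-2, -2, 3],
 [-3, 1, -1]]

For real matrices with standard dot products, the defining identity <Ax, y> = <x, A^* y> gives (Ax)^T y = x^T (A^*) y, i.e. x^T A^T y = x^T (A^*) y. Since this holds for all x, y, we must have A^* = A^T. Therefore
A^* =
[[-3, -1, -3],
 [-2, -2, 3],
 [-3, 1, -1]].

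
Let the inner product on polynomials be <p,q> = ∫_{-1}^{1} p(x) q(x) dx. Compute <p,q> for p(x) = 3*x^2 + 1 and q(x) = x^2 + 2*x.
<p,q> = 28/15

Expand the product: p(x)·q(x) = 3*x^4 + 6*x^3 + x^2 + 2*x.
∫_{-1}^{1} of each monomial x^k gives [2/(k+1) if k even, 0 if k odd]. Integrating term-by-term (or equivalently evaluating the antiderivative F(x) = 3*x^5/5 + 3*x^4/2 + x^3/3 + x^2 at the endpoints):
  F(1) − F(−1) = 103/30 − (47/30) = 28/15.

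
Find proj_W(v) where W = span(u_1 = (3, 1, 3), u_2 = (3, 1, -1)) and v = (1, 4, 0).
proj_W(v) = (21/10, 7/10, 0)

Set up U = [u_1 | ... | u_2] ∈ R^(3×2). The projector onto W = col(U) is P = U (U^T U)^(-1) U^T.
Compute U^T U =
  [19, 7]
  [7, 11],
and U^T v = (7, 7).
Solve U^T U · c = U^T v for the coefficients: c = (7/40, 21/40). The projection is proj_W(v) = U c.
Check: (v - proj_W(v)) · u_1 = 0  (should be 0).
Check: (v - proj_W(v)) · u_2 = 0  (should be 0).
Result: proj_W(v) = (21/10, 7/10, 0).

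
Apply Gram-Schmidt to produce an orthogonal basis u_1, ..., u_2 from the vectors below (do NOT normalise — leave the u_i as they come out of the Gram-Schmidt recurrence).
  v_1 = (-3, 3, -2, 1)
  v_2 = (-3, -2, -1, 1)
Orthogonal basis:
  u_1 = (-3, 3, -2, 1)
  u_2 = (-51/23, -64/23, -11/23, 17/23)

Apply the Gram-Schmidt recurrence
  u_1 = v_1
  u_i = v_i − Σ_{j<i} ((v_i · u_j) / (u_j · u_j)) · u_j.

Step by step this gives:
  u_1 = (-3, 3, -2, 1)
  u_2 = (-51/23, -64/23, -11/23, 17/23)

Orthogonality check:
  u_2 · u_1 = 0 (should be 0)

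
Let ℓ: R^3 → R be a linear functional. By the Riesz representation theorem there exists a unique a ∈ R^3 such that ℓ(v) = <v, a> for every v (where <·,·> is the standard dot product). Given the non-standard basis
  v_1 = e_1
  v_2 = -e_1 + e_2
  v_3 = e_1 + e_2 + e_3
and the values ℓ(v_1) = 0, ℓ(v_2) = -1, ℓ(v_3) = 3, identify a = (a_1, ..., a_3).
a = (0, -1, 4)

Write a = (a_1, ..., a_3) in the standard basis. For each basis vector v_i, ℓ(v_i) = <v_i, a> is a linear equation in the a_j's. Collect the n equations into a matrix system V a = ℓ, where row i of V is v_i (expressed in the standard basis). Since V is invertible (lower-triangular with 1s on the diagonal, up to permutation), solve by back-substitution:
  V =
[[1, 0, 0],
 [-1, 1, 0],
 [1, 1, 1]]
  V a = (0, -1, 3)
Solving gives a = (0, -1, 4).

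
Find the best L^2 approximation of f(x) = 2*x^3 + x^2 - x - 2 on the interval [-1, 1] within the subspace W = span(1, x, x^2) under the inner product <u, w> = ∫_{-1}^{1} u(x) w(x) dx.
g(x) = x^2 + x/5 - 2

The best approximation g ∈ W is the orthogonal projection of f onto W. Writing g = a_0 + a_1 x + a_2 x^2, the coefficients solve the normal equations G · a = b where
  G_{ij} = <φ_i, φ_j> and b_i = <f, φ_i>, with φ_0 = 1, φ_1 = x, φ_2 = x^2.
G =
  [2, 0, 2/3]
  [0, 2/3, 0]
  [2/3, 0, 2/5],
b = (-10/3, 2/15, -14/15).
Solving gives a_0 = -2, a_1 = 1/5, a_2 = 1, so
  g(x) = x^2 + x/5 - 2.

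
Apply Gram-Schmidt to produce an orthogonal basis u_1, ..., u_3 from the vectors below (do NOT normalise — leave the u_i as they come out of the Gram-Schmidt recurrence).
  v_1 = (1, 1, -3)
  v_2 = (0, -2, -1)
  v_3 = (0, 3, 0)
Orthogonal basis:
  u_1 = (1, 1, -3)
  u_2 = (-1/11, -23/11, -8/11)
  u_3 = (-7/18, 1/18, -1/9)

Apply the Gram-Schmidt recurrence
  u_1 = v_1
  u_i = v_i − Σ_{j<i} ((v_i · u_j) / (u_j · u_j)) · u_j.

Step by step this gives:
  u_1 = (1, 1, -3)
  u_2 = (-1/11, -23/11, -8/11)
  u_3 = (-7/18, 1/18, -1/9)

Orthogonality check:
  u_2 · u_1 = 0 (should be 0)
  u_3 · u_1 = 0 (should be 0)
  u_3 · u_2 = 0 (should be 0)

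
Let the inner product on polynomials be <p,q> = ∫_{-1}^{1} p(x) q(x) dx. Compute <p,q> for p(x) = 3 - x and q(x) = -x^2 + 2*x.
<p,q> = -10/3

Expand the product: p(x)·q(x) = x^3 - 5*x^2 + 6*x.
∫_{-1}^{1} of each monomial x^k gives [2/(k+1) if k even, 0 if k odd]. Integrating term-by-term (or equivalently evaluating the antiderivative F(x) = x^4/4 - 5*x^3/3 + 3*x^2 at the endpoints):
  F(1) − F(−1) = 19/12 − (59/12) = -10/3.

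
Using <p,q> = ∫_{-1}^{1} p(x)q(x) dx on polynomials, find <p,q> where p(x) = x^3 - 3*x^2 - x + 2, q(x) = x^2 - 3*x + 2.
<p,q> = 74/15

Expand the product: p(x)·q(x) = x^5 - 6*x^4 + 10*x^3 - x^2 - 8*x + 4.
∫_{-1}^{1} of each monomial x^k gives [2/(k+1) if k even, 0 if k odd]. Integrating term-by-term (or equivalently evaluating the antiderivative F(x) = x^6/6 - 6*x^5/5 + 5*x^4/2 - x^3/3 - 4*x^2 + 4*x at the endpoints):
  F(1) − F(−1) = 17/15 − (-19/5) = 74/15.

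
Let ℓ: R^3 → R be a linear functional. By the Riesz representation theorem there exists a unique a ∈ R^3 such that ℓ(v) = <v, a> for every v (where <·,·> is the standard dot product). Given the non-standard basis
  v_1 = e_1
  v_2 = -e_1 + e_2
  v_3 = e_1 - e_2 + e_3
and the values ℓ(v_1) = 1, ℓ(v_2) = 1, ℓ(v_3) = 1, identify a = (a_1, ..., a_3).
a = (1, 2, 2)

Write a = (a_1, ..., a_3) in the standard basis. For each basis vector v_i, ℓ(v_i) = <v_i, a> is a linear equation in the a_j's. Collect the n equations into a matrix system V a = ℓ, where row i of V is v_i (expressed in the standard basis). Since V is invertible (lower-triangular with 1s on the diagonal, up to permutation), solve by back-substitution:
  V =
[[1, 0, 0],
 [-1, 1, 0],
 [1, -1, 1]]
  V a = (1, 1, 1)
Solving gives a = (1, 2, 2).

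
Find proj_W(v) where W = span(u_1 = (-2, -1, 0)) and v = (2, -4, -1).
proj_W(v) = (0, 0, 0)

Set up U = [u_1 | ... | u_1] ∈ R^(3×1). The projector onto W = col(U) is P = U (U^T U)^(-1) U^T.
Compute U^T U =
  [5],
and U^T v = (0).
Solve U^T U · c = U^T v for the coefficients: c = (0). The projection is proj_W(v) = U c.
Check: (v - proj_W(v)) · u_1 = 0  (should be 0).
Result: proj_W(v) = (0, 0, 0).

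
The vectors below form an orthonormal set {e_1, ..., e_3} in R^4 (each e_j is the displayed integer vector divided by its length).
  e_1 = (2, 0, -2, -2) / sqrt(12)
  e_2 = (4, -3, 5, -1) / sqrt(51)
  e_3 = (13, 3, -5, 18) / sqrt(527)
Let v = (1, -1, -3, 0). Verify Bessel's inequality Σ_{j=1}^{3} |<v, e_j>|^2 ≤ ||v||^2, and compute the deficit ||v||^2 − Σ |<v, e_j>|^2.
Σ |<v, e_j>|^2 = 241/31; ||v||^2 = 11; deficit = 100/31

Write each e_j = u_j / sqrt(<u_j, u_j>) where u_j is the displayed integer vector. Then <v, e_j> = <v, u_j> / sqrt(<u_j, u_j>), so |<v, e_j>|^2 = <v, u_j>^2 / <u_j, u_j>.
Coefficients: <v, e_1> = 8/sqrt(12), <v, e_2> = -8/sqrt(51), <v, e_3> = 25/sqrt(527).
Square and sum: Σ |<v, e_j>|^2 = 241/31.
Compute ||v||^2 = v·v = 11.
Deficit = 11 − 241/31 = 100/31 ≥ 0, confirming Bessel's inequality. (The deficit equals ||v − Σ <v,e_j> e_j||^2, the squared distance from v to span{e_j}.)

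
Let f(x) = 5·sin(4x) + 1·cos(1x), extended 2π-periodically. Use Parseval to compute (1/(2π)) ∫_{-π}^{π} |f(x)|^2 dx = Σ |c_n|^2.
Σ |c_n|^2 = 13

Expand |f|^2 and use orthogonality of {sin(nx), cos(mx)} on [-π, π]:
  ∫_{-π}^{π} sin(nx)^2 dx = π, ∫ cos(mx)^2 dx = π, and cross terms integrate to 0.
So ∫_{-π}^{π} f(x)^2 dx = 5^2 · π + 1^2 · π = (25 + 1)π.
Divide by 2π: (25 + 1)/2 = 13.
By Parseval, this equals Σ |c_n|^2.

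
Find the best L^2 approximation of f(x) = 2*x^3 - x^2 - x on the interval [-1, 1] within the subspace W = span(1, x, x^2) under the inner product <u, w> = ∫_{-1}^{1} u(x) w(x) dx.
g(x) = -x^2 + x/5

The best approximation g ∈ W is the orthogonal projection of f onto W. Writing g = a_0 + a_1 x + a_2 x^2, the coefficients solve the normal equations G · a = b where
  G_{ij} = <φ_i, φ_j> and b_i = <f, φ_i>, with φ_0 = 1, φ_1 = x, φ_2 = x^2.
G =
  [2, 0, 2/3]
  [0, 2/3, 0]
  [2/3, 0, 2/5],
b = (-2/3, 2/15, -2/5).
Solving gives a_0 = 0, a_1 = 1/5, a_2 = -1, so
  g(x) = -x^2 + x/5.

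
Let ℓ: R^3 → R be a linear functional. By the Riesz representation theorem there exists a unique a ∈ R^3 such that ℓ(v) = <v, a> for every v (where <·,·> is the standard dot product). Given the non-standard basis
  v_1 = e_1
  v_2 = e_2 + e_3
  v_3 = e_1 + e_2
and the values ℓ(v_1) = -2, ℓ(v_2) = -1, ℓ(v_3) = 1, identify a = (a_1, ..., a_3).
a = (-2, 3, -4)

Write a = (a_1, ..., a_3) in the standard basis. For each basis vector v_i, ℓ(v_i) = <v_i, a> is a linear equation in the a_j's. Collect the n equations into a matrix system V a = ℓ, where row i of V is v_i (expressed in the standard basis). Since V is invertible (lower-triangular with 1s on the diagonal, up to permutation), solve by back-substitution:
  V =
[[1, 0, 0],
 [0, 1, 1],
 [1, 1, 0]]
  V a = (-2, -1, 1)
Solving gives a = (-2, 3, -4).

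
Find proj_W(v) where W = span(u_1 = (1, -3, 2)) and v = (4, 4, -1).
proj_W(v) = (-5/7, 15/7, -10/7)

Set up U = [u_1 | ... | u_1] ∈ R^(3×1). The projector onto W = col(U) is P = U (U^T U)^(-1) U^T.
Compute U^T U =
  [14],
and U^T v = (-10).
Solve U^T U · c = U^T v for the coefficients: c = (-5/7). The projection is proj_W(v) = U c.
Check: (v - proj_W(v)) · u_1 = 0  (should be 0).
Result: proj_W(v) = (-5/7, 15/7, -10/7).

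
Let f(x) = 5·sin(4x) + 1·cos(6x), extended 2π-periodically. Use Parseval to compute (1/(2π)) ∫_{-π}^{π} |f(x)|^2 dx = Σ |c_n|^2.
Σ |c_n|^2 = 13

Expand |f|^2 and use orthogonality of {sin(nx), cos(mx)} on [-π, π]:
  ∫_{-π}^{π} sin(nx)^2 dx = π, ∫ cos(mx)^2 dx = π, and cross terms integrate to 0.
So ∫_{-π}^{π} f(x)^2 dx = 5^2 · π + 1^2 · π = (25 + 1)π.
Divide by 2π: (25 + 1)/2 = 13.
By Parseval, this equals Σ |c_n|^2.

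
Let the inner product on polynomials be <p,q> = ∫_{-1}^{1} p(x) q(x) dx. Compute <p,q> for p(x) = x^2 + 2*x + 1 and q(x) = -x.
<p,q> = -4/3

Expand the product: p(x)·q(x) = -x^3 - 2*x^2 - x.
∫_{-1}^{1} of each monomial x^k gives [2/(k+1) if k even, 0 if k odd]. Integrating term-by-term (or equivalently evaluating the antiderivative F(x) = -x^4/4 - 2*x^3/3 - x^2/2 at the endpoints):
  F(1) − F(−1) = -17/12 − (-1/12) = -4/3.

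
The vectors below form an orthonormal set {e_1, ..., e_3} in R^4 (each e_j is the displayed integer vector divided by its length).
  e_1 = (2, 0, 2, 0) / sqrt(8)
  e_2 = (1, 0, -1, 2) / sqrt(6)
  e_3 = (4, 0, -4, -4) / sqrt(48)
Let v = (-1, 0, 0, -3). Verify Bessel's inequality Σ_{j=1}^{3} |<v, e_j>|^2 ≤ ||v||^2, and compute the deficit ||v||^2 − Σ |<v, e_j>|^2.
Σ |<v, e_j>|^2 = 10; ||v||^2 = 10; deficit = 0

Write each e_j = u_j / sqrt(<u_j, u_j>) where u_j is the displayed integer vector. Then <v, e_j> = <v, u_j> / sqrt(<u_j, u_j>), so |<v, e_j>|^2 = <v, u_j>^2 / <u_j, u_j>.
Coefficients: <v, e_1> = -2/sqrt(8), <v, e_2> = -7/sqrt(6), <v, e_3> = 8/sqrt(48).
Square and sum: Σ |<v, e_j>|^2 = 10.
Compute ||v||^2 = v·v = 10.
Deficit = 10 − 10 = 0 ≥ 0, confirming Bessel's inequality. (The deficit equals ||v − Σ <v,e_j> e_j||^2, the squared distance from v to span{e_j}.)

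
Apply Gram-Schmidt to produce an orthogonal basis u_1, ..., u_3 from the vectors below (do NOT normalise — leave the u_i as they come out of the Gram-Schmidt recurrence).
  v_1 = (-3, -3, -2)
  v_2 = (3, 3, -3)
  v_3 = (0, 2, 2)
Orthogonal basis:
  u_1 = (-3, -3, -2)
  u_2 = (15/11, 15/11, -45/11)
  u_3 = (-1, 1, 0)

Apply the Gram-Schmidt recurrence
  u_1 = v_1
  u_i = v_i − Σ_{j<i} ((v_i · u_j) / (u_j · u_j)) · u_j.

Step by step this gives:
  u_1 = (-3, -3, -2)
  u_2 = (15/11, 15/11, -45/11)
  u_3 = (-1, 1, 0)

Orthogonality check:
  u_2 · u_1 = 0 (should be 0)
  u_3 · u_1 = 0 (should be 0)
  u_3 · u_2 = 0 (should be 0)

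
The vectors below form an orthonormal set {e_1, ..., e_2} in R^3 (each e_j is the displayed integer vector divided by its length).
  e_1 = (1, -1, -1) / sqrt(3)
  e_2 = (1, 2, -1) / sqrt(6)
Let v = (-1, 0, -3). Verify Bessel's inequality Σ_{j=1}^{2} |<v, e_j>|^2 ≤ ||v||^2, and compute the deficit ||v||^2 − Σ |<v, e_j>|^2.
Σ |<v, e_j>|^2 = 2; ||v||^2 = 10; deficit = 8

Write each e_j = u_j / sqrt(<u_j, u_j>) where u_j is the displayed integer vector. Then <v, e_j> = <v, u_j> / sqrt(<u_j, u_j>), so |<v, e_j>|^2 = <v, u_j>^2 / <u_j, u_j>.
Coefficients: <v, e_1> = 2/sqrt(3), <v, e_2> = 2/sqrt(6).
Square and sum: Σ |<v, e_j>|^2 = 2.
Compute ||v||^2 = v·v = 10.
Deficit = 10 − 2 = 8 ≥ 0, confirming Bessel's inequality. (The deficit equals ||v − Σ <v,e_j> e_j||^2, the squared distance from v to span{e_j}.)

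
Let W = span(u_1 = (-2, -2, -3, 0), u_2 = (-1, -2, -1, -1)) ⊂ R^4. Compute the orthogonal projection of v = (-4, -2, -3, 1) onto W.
proj_W(v) = (-5/2, -2, -4, 1/2)

Set up U = [u_1 | ... | u_2] ∈ R^(4×2). The projector onto W = col(U) is P = U (U^T U)^(-1) U^T.
Compute U^T U =
  [17, 9]
  [9, 7],
and U^T v = (21, 10).
Solve U^T U · c = U^T v for the coefficients: c = (3/2, -1/2). The projection is proj_W(v) = U c.
Check: (v - proj_W(v)) · u_1 = 0  (should be 0).
Check: (v - proj_W(v)) · u_2 = 0  (should be 0).
Result: proj_W(v) = (-5/2, -2, -4, 1/2).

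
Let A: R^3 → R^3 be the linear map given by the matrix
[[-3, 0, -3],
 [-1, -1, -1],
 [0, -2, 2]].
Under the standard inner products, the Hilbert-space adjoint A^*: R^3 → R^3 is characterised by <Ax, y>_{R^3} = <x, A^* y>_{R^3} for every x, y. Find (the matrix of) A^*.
A^* = A^T =
[[-3, -1, 0],
 [0, -1, -2],
 [-3, -1, 2]]

For real matrices with standard dot products, the defining identity <Ax, y> = <x, A^* y> gives (Ax)^T y = x^T (A^*) y, i.e. x^T A^T y = x^T (A^*) y. Since this holds for all x, y, we must have A^* = A^T. Therefore
A^* =
[[-3, -1, 0],
 [0, -1, -2],
 [-3, -1, 2]].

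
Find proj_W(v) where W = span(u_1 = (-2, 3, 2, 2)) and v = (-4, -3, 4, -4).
proj_W(v) = (2/21, -1/7, -2/21, -2/21)

Set up U = [u_1 | ... | u_1] ∈ R^(4×1). The projector onto W = col(U) is P = U (U^T U)^(-1) U^T.
Compute U^T U =
  [21],
and U^T v = (-1).
Solve U^T U · c = U^T v for the coefficients: c = (-1/21). The projection is proj_W(v) = U c.
Check: (v - proj_W(v)) · u_1 = 0  (should be 0).
Result: proj_W(v) = (2/21, -1/7, -2/21, -2/21).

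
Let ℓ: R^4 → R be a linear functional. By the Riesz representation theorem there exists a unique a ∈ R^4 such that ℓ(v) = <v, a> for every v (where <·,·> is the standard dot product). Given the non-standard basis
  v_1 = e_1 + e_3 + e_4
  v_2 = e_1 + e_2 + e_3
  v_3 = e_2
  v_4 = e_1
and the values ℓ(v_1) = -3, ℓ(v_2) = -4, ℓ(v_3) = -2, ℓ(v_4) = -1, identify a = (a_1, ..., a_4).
a = (-1, -2, -1, -1)

Write a = (a_1, ..., a_4) in the standard basis. For each basis vector v_i, ℓ(v_i) = <v_i, a> is a linear equation in the a_j's. Collect the n equations into a matrix system V a = ℓ, where row i of V is v_i (expressed in the standard basis). Since V is invertible (lower-triangular with 1s on the diagonal, up to permutation), solve by back-substitution:
  V =
[[1, 0, 1, 1],
 [1, 1, 1, 0],
 [0, 1, 0, 0],
 [1, 0, 0, 0]]
  V a = (-3, -4, -2, -1)
Solving gives a = (-1, -2, -1, -1).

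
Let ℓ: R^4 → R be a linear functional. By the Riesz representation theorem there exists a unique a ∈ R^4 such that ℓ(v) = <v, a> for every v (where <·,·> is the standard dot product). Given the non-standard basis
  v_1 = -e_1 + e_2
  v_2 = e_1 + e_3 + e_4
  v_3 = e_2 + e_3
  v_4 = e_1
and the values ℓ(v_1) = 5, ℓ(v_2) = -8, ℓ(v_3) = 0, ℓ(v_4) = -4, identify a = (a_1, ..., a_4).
a = (-4, 1, -1, -3)

Write a = (a_1, ..., a_4) in the standard basis. For each basis vector v_i, ℓ(v_i) = <v_i, a> is a linear equation in the a_j's. Collect the n equations into a matrix system V a = ℓ, where row i of V is v_i (expressed in the standard basis). Since V is invertible (lower-triangular with 1s on the diagonal, up to permutation), solve by back-substitution:
  V =
[[-1, 1, 0, 0],
 [1, 0, 1, 1],
 [0, 1, 1, 0],
 [1, 0, 0, 0]]
  V a = (5, -8, 0, -4)
Solving gives a = (-4, 1, -1, -3).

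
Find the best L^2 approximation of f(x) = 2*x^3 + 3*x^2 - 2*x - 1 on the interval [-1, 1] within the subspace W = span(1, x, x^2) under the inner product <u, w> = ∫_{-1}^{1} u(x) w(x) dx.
g(x) = 3*x^2 - 4*x/5 - 1

The best approximation g ∈ W is the orthogonal projection of f onto W. Writing g = a_0 + a_1 x + a_2 x^2, the coefficients solve the normal equations G · a = b where
  G_{ij} = <φ_i, φ_j> and b_i = <f, φ_i>, with φ_0 = 1, φ_1 = x, φ_2 = x^2.
G =
  [2, 0, 2/3]
  [0, 2/3, 0]
  [2/3, 0, 2/5],
b = (0, -8/15, 8/15).
Solving gives a_0 = -1, a_1 = -4/5, a_2 = 3, so
  g(x) = 3*x^2 - 4*x/5 - 1.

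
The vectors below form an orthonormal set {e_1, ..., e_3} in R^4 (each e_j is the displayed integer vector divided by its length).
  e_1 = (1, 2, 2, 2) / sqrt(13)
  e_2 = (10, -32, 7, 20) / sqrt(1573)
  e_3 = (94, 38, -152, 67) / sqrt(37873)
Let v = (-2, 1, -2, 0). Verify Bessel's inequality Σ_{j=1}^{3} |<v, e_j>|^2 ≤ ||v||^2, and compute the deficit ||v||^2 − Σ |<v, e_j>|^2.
Σ |<v, e_j>|^2 = 1448/313; ||v||^2 = 9; deficit = 1369/313

Write each e_j = u_j / sqrt(<u_j, u_j>) where u_j is the displayed integer vector. Then <v, e_j> = <v, u_j> / sqrt(<u_j, u_j>), so |<v, e_j>|^2 = <v, u_j>^2 / <u_j, u_j>.
Coefficients: <v, e_1> = -4/sqrt(13), <v, e_2> = -66/sqrt(1573), <v, e_3> = 154/sqrt(37873).
Square and sum: Σ |<v, e_j>|^2 = 1448/313.
Compute ||v||^2 = v·v = 9.
Deficit = 9 − 1448/313 = 1369/313 ≥ 0, confirming Bessel's inequality. (The deficit equals ||v − Σ <v,e_j> e_j||^2, the squared distance from v to span{e_j}.)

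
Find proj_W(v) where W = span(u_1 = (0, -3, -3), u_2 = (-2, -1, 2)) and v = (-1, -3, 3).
proj_W(v) = (-44/17, -33/17, 33/17)

Set up U = [u_1 | ... | u_2] ∈ R^(3×2). The projector onto W = col(U) is P = U (U^T U)^(-1) U^T.
Compute U^T U =
  [18, -3]
  [-3, 9],
and U^T v = (0, 11).
Solve U^T U · c = U^T v for the coefficients: c = (11/51, 22/17). The projection is proj_W(v) = U c.
Check: (v - proj_W(v)) · u_1 = 0  (should be 0).
Check: (v - proj_W(v)) · u_2 = 0  (should be 0).
Result: proj_W(v) = (-44/17, -33/17, 33/17).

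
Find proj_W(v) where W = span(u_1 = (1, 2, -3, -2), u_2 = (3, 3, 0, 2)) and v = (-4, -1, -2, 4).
proj_W(v) = (-57/53, -540/371, 423/371, 110/371)

Set up U = [u_1 | ... | u_2] ∈ R^(4×2). The projector onto W = col(U) is P = U (U^T U)^(-1) U^T.
Compute U^T U =
  [18, 5]
  [5, 22],
and U^T v = (-8, -7).
Solve U^T U · c = U^T v for the coefficients: c = (-141/371, -86/371). The projection is proj_W(v) = U c.
Check: (v - proj_W(v)) · u_1 = 0  (should be 0).
Check: (v - proj_W(v)) · u_2 = 0  (should be 0).
Result: proj_W(v) = (-57/53, -540/371, 423/371, 110/371).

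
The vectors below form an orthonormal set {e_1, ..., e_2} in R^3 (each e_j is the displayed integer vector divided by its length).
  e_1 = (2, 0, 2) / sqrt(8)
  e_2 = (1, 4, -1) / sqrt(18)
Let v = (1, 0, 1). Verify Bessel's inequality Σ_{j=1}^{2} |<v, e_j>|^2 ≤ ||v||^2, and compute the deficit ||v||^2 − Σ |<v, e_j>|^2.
Σ |<v, e_j>|^2 = 2; ||v||^2 = 2; deficit = 0

Write each e_j = u_j / sqrt(<u_j, u_j>) where u_j is the displayed integer vector. Then <v, e_j> = <v, u_j> / sqrt(<u_j, u_j>), so |<v, e_j>|^2 = <v, u_j>^2 / <u_j, u_j>.
Coefficients: <v, e_1> = 4/sqrt(8), <v, e_2> = 0/sqrt(18).
Square and sum: Σ |<v, e_j>|^2 = 2.
Compute ||v||^2 = v·v = 2.
Deficit = 2 − 2 = 0 ≥ 0, confirming Bessel's inequality. (The deficit equals ||v − Σ <v,e_j> e_j||^2, the squared distance from v to span{e_j}.)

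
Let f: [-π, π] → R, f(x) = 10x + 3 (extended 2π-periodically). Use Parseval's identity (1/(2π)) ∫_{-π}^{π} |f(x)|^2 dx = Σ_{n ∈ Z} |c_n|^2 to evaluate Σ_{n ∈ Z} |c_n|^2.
Σ |c_n|^2 = 100π^2/3 + 9

Expand and integrate term by term over [-π, π]:
  ∫ (10x)^2 dx = 100·(2π^3/3); ∫ 2·10·(3)·x dx = 0 (odd integrand); ∫ 3^2 dx = 9·2π.
So (1/(2π)) ∫_{-π}^{π} (10x + 3)^2 dx = 100π^2/3 + 9 = 100π^2/3 + 9.
Parseval ⇒ Σ |c_n|^2 = 100π^2/3 + 9.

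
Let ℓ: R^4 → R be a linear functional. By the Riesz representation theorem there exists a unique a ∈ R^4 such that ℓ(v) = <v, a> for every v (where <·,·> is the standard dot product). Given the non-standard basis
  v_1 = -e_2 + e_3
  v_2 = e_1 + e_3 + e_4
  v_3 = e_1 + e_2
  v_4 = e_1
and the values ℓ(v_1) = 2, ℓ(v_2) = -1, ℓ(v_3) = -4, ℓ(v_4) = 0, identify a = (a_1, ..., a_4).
a = (0, -4, -2, 1)

Write a = (a_1, ..., a_4) in the standard basis. For each basis vector v_i, ℓ(v_i) = <v_i, a> is a linear equation in the a_j's. Collect the n equations into a matrix system V a = ℓ, where row i of V is v_i (expressed in the standard basis). Since V is invertible (lower-triangular with 1s on the diagonal, up to permutation), solve by back-substitution:
  V =
[[0, -1, 1, 0],
 [1, 0, 1, 1],
 [1, 1, 0, 0],
 [1, 0, 0, 0]]
  V a = (2, -1, -4, 0)
Solving gives a = (0, -4, -2, 1).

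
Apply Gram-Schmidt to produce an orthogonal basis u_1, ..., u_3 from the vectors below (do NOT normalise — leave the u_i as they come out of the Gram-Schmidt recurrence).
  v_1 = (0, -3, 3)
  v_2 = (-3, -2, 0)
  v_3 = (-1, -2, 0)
Orthogonal basis:
  u_1 = (0, -3, 3)
  u_2 = (-3, -1, -1)
  u_3 = (4/11, -6/11, -6/11)

Apply the Gram-Schmidt recurrence
  u_1 = v_1
  u_i = v_i − Σ_{j<i} ((v_i · u_j) / (u_j · u_j)) · u_j.

Step by step this gives:
  u_1 = (0, -3, 3)
  u_2 = (-3, -1, -1)
  u_3 = (4/11, -6/11, -6/11)

Orthogonality check:
  u_2 · u_1 = 0 (should be 0)
  u_3 · u_1 = 0 (should be 0)
  u_3 · u_2 = 0 (should be 0)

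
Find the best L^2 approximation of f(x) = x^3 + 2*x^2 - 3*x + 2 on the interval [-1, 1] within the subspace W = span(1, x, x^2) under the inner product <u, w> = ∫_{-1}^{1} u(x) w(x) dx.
g(x) = 2*x^2 - 12*x/5 + 2

The best approximation g ∈ W is the orthogonal projection of f onto W. Writing g = a_0 + a_1 x + a_2 x^2, the coefficients solve the normal equations G · a = b where
  G_{ij} = <φ_i, φ_j> and b_i = <f, φ_i>, with φ_0 = 1, φ_1 = x, φ_2 = x^2.
G =
  [2, 0, 2/3]
  [0, 2/3, 0]
  [2/3, 0, 2/5],
b = (16/3, -8/5, 32/15).
Solving gives a_0 = 2, a_1 = -12/5, a_2 = 2, so
  g(x) = 2*x^2 - 12*x/5 + 2.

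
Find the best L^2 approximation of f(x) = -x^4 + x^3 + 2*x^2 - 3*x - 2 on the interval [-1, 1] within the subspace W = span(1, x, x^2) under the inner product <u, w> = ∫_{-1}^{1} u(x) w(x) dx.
g(x) = 8*x^2/7 - 12*x/5 - 67/35

The best approximation g ∈ W is the orthogonal projection of f onto W. Writing g = a_0 + a_1 x + a_2 x^2, the coefficients solve the normal equations G · a = b where
  G_{ij} = <φ_i, φ_j> and b_i = <f, φ_i>, with φ_0 = 1, φ_1 = x, φ_2 = x^2.
G =
  [2, 0, 2/3]
  [0, 2/3, 0]
  [2/3, 0, 2/5],
b = (-46/15, -8/5, -86/105).
Solving gives a_0 = -67/35, a_1 = -12/5, a_2 = 8/7, so
  g(x) = 8*x^2/7 - 12*x/5 - 67/35.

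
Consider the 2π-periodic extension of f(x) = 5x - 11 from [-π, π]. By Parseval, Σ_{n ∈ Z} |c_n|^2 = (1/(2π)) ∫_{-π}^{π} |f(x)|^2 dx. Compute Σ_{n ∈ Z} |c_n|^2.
Σ |c_n|^2 = 25π^2/3 + 121

Expand and integrate term by term over [-π, π]:
  ∫ (5x)^2 dx = 25·(2π^3/3); ∫ 2·5·(-11)·x dx = 0 (odd integrand); ∫ (-11)^2 dx = 121·2π.
So (1/(2π)) ∫_{-π}^{π} (5x - 11)^2 dx = 25π^2/3 + 121 = 25π^2/3 + 121.
Parseval ⇒ Σ |c_n|^2 = 25π^2/3 + 121.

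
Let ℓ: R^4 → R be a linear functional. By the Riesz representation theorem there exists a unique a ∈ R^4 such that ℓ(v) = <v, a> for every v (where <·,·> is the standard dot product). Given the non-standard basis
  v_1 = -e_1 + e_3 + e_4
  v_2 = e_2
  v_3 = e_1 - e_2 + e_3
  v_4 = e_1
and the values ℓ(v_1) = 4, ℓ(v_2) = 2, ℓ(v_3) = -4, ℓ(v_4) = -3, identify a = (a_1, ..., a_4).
a = (-3, 2, 1, 0)

Write a = (a_1, ..., a_4) in the standard basis. For each basis vector v_i, ℓ(v_i) = <v_i, a> is a linear equation in the a_j's. Collect the n equations into a matrix system V a = ℓ, where row i of V is v_i (expressed in the standard basis). Since V is invertible (lower-triangular with 1s on the diagonal, up to permutation), solve by back-substitution:
  V =
[[-1, 0, 1, 1],
 [0, 1, 0, 0],
 [1, -1, 1, 0],
 [1, 0, 0, 0]]
  V a = (4, 2, -4, -3)
Solving gives a = (-3, 2, 1, 0).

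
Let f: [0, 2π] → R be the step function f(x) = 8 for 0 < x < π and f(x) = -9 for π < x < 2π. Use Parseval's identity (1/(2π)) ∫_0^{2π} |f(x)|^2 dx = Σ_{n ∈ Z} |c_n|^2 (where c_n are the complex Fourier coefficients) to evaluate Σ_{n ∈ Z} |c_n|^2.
Σ |c_n|^2 = 145/2

Parseval equates the L^2 energy of f (normalised by 1/(2π)) with the ℓ^2 sum of its Fourier coefficients: (1/(2π)) ∫_0^{2π} |f|^2 = Σ |c_n|^2.
Compute the left side: (1/(2π)) [∫_0^π 8^2 dx + ∫_π^{2π} (-9)^2 dx] = (1/(2π)) · (64π + 81π) = (64 + 81)/2 = 145/2.
So Σ_{n ∈ Z} |c_n|^2 = 145/2.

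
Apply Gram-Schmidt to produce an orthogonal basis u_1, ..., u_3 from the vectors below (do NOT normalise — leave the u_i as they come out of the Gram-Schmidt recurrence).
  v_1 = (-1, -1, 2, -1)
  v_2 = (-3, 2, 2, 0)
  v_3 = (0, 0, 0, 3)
Orthogonal basis:
  u_1 = (-1, -1, 2, -1)
  u_2 = (-16/7, 19/7, 4/7, 5/7)
  u_3 = (-3/47, -81/94, 36/47, 231/94)

Apply the Gram-Schmidt recurrence
  u_1 = v_1
  u_i = v_i − Σ_{j<i} ((v_i · u_j) / (u_j · u_j)) · u_j.

Step by step this gives:
  u_1 = (-1, -1, 2, -1)
  u_2 = (-16/7, 19/7, 4/7, 5/7)
  u_3 = (-3/47, -81/94, 36/47, 231/94)

Orthogonality check:
  u_2 · u_1 = 0 (should be 0)
  u_3 · u_1 = 0 (should be 0)
  u_3 · u_2 = 0 (should be 0)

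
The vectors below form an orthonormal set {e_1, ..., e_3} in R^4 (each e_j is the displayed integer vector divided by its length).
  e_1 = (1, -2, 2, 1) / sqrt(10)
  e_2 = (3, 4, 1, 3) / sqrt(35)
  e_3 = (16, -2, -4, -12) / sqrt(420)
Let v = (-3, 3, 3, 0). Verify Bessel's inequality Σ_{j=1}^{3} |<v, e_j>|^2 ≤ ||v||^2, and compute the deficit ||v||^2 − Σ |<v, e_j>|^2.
Σ |<v, e_j>|^2 = 123/10; ||v||^2 = 27; deficit = 147/10

Write each e_j = u_j / sqrt(<u_j, u_j>) where u_j is the displayed integer vector. Then <v, e_j> = <v, u_j> / sqrt(<u_j, u_j>), so |<v, e_j>|^2 = <v, u_j>^2 / <u_j, u_j>.
Coefficients: <v, e_1> = -3/sqrt(10), <v, e_2> = 6/sqrt(35), <v, e_3> = -66/sqrt(420).
Square and sum: Σ |<v, e_j>|^2 = 123/10.
Compute ||v||^2 = v·v = 27.
Deficit = 27 − 123/10 = 147/10 ≥ 0, confirming Bessel's inequality. (The deficit equals ||v − Σ <v,e_j> e_j||^2, the squared distance from v to span{e_j}.)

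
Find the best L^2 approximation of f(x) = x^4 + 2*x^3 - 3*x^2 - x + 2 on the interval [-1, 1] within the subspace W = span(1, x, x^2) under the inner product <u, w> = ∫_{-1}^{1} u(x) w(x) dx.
g(x) = -15*x^2/7 + x/5 + 67/35

The best approximation g ∈ W is the orthogonal projection of f onto W. Writing g = a_0 + a_1 x + a_2 x^2, the coefficients solve the normal equations G · a = b where
  G_{ij} = <φ_i, φ_j> and b_i = <f, φ_i>, with φ_0 = 1, φ_1 = x, φ_2 = x^2.
G =
  [2, 0, 2/3]
  [0, 2/3, 0]
  [2/3, 0, 2/5],
b = (12/5, 2/15, 44/105).
Solving gives a_0 = 67/35, a_1 = 1/5, a_2 = -15/7, so
  g(x) = -15*x^2/7 + x/5 + 67/35.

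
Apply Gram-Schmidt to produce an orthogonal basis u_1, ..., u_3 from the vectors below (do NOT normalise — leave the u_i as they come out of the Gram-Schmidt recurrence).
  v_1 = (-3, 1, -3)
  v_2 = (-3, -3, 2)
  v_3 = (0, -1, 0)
Orthogonal basis:
  u_1 = (-3, 1, -3)
  u_2 = (-3, -3, 2)
  u_3 = (105/418, -225/418, -90/209)

Apply the Gram-Schmidt recurrence
  u_1 = v_1
  u_i = v_i − Σ_{j<i} ((v_i · u_j) / (u_j · u_j)) · u_j.

Step by step this gives:
  u_1 = (-3, 1, -3)
  u_2 = (-3, -3, 2)
  u_3 = (105/418, -225/418, -90/209)

Orthogonality check:
  u_2 · u_1 = 0 (should be 0)
  u_3 · u_1 = 0 (should be 0)
  u_3 · u_2 = 0 (should be 0)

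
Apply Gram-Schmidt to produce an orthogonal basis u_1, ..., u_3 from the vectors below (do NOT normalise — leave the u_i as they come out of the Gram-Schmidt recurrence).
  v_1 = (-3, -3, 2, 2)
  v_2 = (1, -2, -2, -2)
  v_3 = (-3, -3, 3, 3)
Orthogonal basis:
  u_1 = (-3, -3, 2, 2)
  u_2 = (11/26, -67/26, -21/13, -21/13)
  u_3 = (180/313, -72/313, 81/313, 81/313)

Apply the Gram-Schmidt recurrence
  u_1 = v_1
  u_i = v_i − Σ_{j<i} ((v_i · u_j) / (u_j · u_j)) · u_j.

Step by step this gives:
  u_1 = (-3, -3, 2, 2)
  u_2 = (11/26, -67/26, -21/13, -21/13)
  u_3 = (180/313, -72/313, 81/313, 81/313)

Orthogonality check:
  u_2 · u_1 = 0 (should be 0)
  u_3 · u_1 = 0 (should be 0)
  u_3 · u_2 = 0 (should be 0)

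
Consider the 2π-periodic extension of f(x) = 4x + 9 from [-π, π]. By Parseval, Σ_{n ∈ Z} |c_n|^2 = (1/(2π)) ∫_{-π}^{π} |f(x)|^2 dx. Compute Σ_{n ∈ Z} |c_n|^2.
Σ |c_n|^2 = 16π^2/3 + 81

Expand and integrate term by term over [-π, π]:
  ∫ (4x)^2 dx = 16·(2π^3/3); ∫ 2·4·(9)·x dx = 0 (odd integrand); ∫ 9^2 dx = 81·2π.
So (1/(2π)) ∫_{-π}^{π} (4x + 9)^2 dx = 16π^2/3 + 81 = 16π^2/3 + 81.
Parseval ⇒ Σ |c_n|^2 = 16π^2/3 + 81.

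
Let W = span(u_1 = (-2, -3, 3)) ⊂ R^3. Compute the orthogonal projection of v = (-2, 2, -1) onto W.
proj_W(v) = (5/11, 15/22, -15/22)

Set up U = [u_1 | ... | u_1] ∈ R^(3×1). The projector onto W = col(U) is P = U (U^T U)^(-1) U^T.
Compute U^T U =
  [22],
and U^T v = (-5).
Solve U^T U · c = U^T v for the coefficients: c = (-5/22). The projection is proj_W(v) = U c.
Check: (v - proj_W(v)) · u_1 = 0  (should be 0).
Result: proj_W(v) = (5/11, 15/22, -15/22).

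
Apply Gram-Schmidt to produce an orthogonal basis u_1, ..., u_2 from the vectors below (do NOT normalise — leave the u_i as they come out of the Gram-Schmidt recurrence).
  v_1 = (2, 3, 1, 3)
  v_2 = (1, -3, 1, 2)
Orthogonal basis:
  u_1 = (2, 3, 1, 3)
  u_2 = (1, -3, 1, 2)

Apply the Gram-Schmidt recurrence
  u_1 = v_1
  u_i = v_i − Σ_{j<i} ((v_i · u_j) / (u_j · u_j)) · u_j.

Step by step this gives:
  u_1 = (2, 3, 1, 3)
  u_2 = (1, -3, 1, 2)

Orthogonality check:
  u_2 · u_1 = 0 (should be 0)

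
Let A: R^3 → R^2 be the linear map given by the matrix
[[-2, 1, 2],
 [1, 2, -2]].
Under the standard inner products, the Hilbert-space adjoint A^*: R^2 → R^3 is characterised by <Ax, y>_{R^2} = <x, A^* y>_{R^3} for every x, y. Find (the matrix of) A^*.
A^* = A^T =
[[-2, 1],
 [1, 2],
 [2, -2]]

For real matrices with standard dot products, the defining identity <Ax, y> = <x, A^* y> gives (Ax)^T y = x^T (A^*) y, i.e. x^T A^T y = x^T (A^*) y. Since this holds for all x, y, we must have A^* = A^T. Therefore
A^* =
[[-2, 1],
 [1, 2],
 [2, -2]].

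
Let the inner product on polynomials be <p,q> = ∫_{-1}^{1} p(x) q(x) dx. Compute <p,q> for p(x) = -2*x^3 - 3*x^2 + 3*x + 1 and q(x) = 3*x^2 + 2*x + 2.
<p,q> = 4/5

Expand the product: p(x)·q(x) = -6*x^5 - 13*x^4 - x^3 + 3*x^2 + 8*x + 2.
∫_{-1}^{1} of each monomial x^k gives [2/(k+1) if k even, 0 if k odd]. Integrating term-by-term (or equivalently evaluating the antiderivative F(x) = -x^6 - 13*x^5/5 - x^4/4 + x^3 + 4*x^2 + 2*x at the endpoints):
  F(1) − F(−1) = 63/20 − (47/20) = 4/5.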